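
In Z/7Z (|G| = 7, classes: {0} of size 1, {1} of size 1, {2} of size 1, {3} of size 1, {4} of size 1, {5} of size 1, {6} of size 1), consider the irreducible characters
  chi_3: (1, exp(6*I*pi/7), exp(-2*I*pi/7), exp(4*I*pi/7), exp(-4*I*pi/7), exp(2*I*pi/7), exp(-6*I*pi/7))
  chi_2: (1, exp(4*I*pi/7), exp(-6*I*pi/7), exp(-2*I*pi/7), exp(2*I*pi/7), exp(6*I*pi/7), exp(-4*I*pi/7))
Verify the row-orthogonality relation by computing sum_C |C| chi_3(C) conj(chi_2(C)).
Sum = 0; so <chi_3, chi_2> = 0 (distinct irreducibles are orthogonal).

Justification: Compute term by term over conjugacy classes (|C| * chi_3(C) * conj(chi_2(C))):
  1*(1)*conj(1) + 1*(exp(6*I*pi/7))*conj(exp(4*I*pi/7)) + 1*(exp(-2*I*pi/7))*conj(exp(-6*I*pi/7)) + 1*(exp(4*I*pi/7))*conj(exp(-2*I*pi/7)) + 1*(exp(-4*I*pi/7))*conj(exp(2*I*pi/7)) + 1*(exp(2*I*pi/7))*conj(exp(6*I*pi/7)) + 1*(exp(-6*I*pi/7))*conj(exp(-4*I*pi/7))
  = (1) + (exp(2*I*pi/7)) + (exp(4*I*pi/7)) + (exp(6*I*pi/7)) + (exp(-6*I*pi/7)) + (exp(-4*I*pi/7)) + (exp(-2*I*pi/7))
  = 0.
(Exp terms are combined using exp(i*s)*conj(exp(i*t)) = exp(i*(s-t)), and sums of them are collapsed using the identity that for every m > 1 the m distinct m-th roots of unity sum to 0, e.g. 1 + exp(2*I*pi/3) + exp(-2*I*pi/3) = 0.)
Dividing by |G| = 7 gives 0/7 = 0, matching the row-orthogonality relation <chi_3, chi_2> = [chi_3 = chi_2].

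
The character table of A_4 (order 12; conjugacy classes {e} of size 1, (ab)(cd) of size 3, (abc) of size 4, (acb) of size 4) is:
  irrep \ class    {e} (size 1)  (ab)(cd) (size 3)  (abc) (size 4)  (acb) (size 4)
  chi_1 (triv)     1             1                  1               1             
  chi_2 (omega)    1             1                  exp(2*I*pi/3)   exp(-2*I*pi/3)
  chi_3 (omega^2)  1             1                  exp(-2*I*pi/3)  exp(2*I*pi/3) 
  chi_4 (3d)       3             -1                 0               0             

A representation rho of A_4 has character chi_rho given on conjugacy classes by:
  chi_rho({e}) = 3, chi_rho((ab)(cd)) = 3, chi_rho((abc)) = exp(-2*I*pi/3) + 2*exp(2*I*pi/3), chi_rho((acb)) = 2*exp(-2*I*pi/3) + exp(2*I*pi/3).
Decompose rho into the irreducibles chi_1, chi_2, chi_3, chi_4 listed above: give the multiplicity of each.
Multiplicities: chi_1: 0, chi_2: 2, chi_3: 1, chi_4: 0.

Solution. Use <chi_rho, chi> = (1/|G|) sum_C |C| * chi_rho(C) * conj(chi(C)) with |G| = 12 for each irreducible chi in the table:
  <chi_rho, chi_1> = (1/12)[1*(3)*conj(1) + 3*(3)*conj(1) + 4*(exp(-2*I*pi/3) + 2*exp(2*I*pi/3))*conj(1) + 4*(2*exp(-2*I*pi/3) + exp(2*I*pi/3))*conj(1)]
      = (1/12)[(3) + (9) + (4*exp(-2*I*pi/3) + 8*exp(2*I*pi/3)) + (8*exp(-2*I*pi/3) + 4*exp(2*I*pi/3))] = 0/12 = 0
  <chi_rho, chi_2> = (1/12)[1*(3)*conj(1) + 3*(3)*conj(1) + 4*(exp(-2*I*pi/3) + 2*exp(2*I*pi/3))*conj(exp(2*I*pi/3)) + 4*(2*exp(-2*I*pi/3) + exp(2*I*pi/3))*conj(exp(-2*I*pi/3))]
      = (1/12)[(3) + (9) + (8 + 4*exp(2*I*pi/3)) + (8 + 4*exp(-2*I*pi/3))] = 24/12 = 2
  <chi_rho, chi_3> = (1/12)[1*(3)*conj(1) + 3*(3)*conj(1) + 4*(exp(-2*I*pi/3) + 2*exp(2*I*pi/3))*conj(exp(-2*I*pi/3)) + 4*(2*exp(-2*I*pi/3) + exp(2*I*pi/3))*conj(exp(2*I*pi/3))]
      = (1/12)[(3) + (9) + (4 + 8*exp(-2*I*pi/3)) + (4 + 8*exp(2*I*pi/3))] = 12/12 = 1
  <chi_rho, chi_4> = (1/12)[1*(3)*conj(3) + 3*(3)*conj(-1) + 4*(exp(-2*I*pi/3) + 2*exp(2*I*pi/3))*conj(0) + 4*(2*exp(-2*I*pi/3) + exp(2*I*pi/3))*conj(0)]
      = (1/12)[(9) + (-9) + (0) + (0)] = 0/12 = 0
(Exp terms are combined using exp(i*s)*conj(exp(i*t)) = exp(i*(s-t)), and sums of them are collapsed using the identity that for every m > 1 the m distinct m-th roots of unity sum to 0, e.g. 1 + exp(2*I*pi/3) + exp(-2*I*pi/3) = 0.)
Dimension check: dim(rho) = sum (mult * dim) = 0*1 + 2*1 + 1*1 + 0*3 = 3 = chi_rho(e) = 3.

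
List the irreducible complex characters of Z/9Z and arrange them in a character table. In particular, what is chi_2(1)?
Character table of Z/9Z (irreps indexed chi_0,...,chi_8 with chi_k(m) = zeta_9^(k*m), zeta_9 = exp(2*pi*i/9)):
  irrep \ class  {0} (size 1)  {1} (size 1)    {2} (size 1)    {3} (size 1)    {4} (size 1)    {5} (size 1)    {6} (size 1)    {7} (size 1)    {8} (size 1)  
  chi_0          1             1               1               1               1               1               1               1               1             
  chi_1          1             exp(2*I*pi/9)   exp(4*I*pi/9)   exp(2*I*pi/3)   exp(8*I*pi/9)   exp(-8*I*pi/9)  exp(-2*I*pi/3)  exp(-4*I*pi/9)  exp(-2*I*pi/9)
  chi_2          1             exp(4*I*pi/9)   exp(8*I*pi/9)   exp(-2*I*pi/3)  exp(-2*I*pi/9)  exp(2*I*pi/9)   exp(2*I*pi/3)   exp(-8*I*pi/9)  exp(-4*I*pi/9)
  chi_3          1             exp(2*I*pi/3)   exp(-2*I*pi/3)  1               exp(2*I*pi/3)   exp(-2*I*pi/3)  1               exp(2*I*pi/3)   exp(-2*I*pi/3)
  chi_4          1             exp(8*I*pi/9)   exp(-2*I*pi/9)  exp(2*I*pi/3)   exp(-4*I*pi/9)  exp(4*I*pi/9)   exp(-2*I*pi/3)  exp(2*I*pi/9)   exp(-8*I*pi/9)
  chi_5          1             exp(-8*I*pi/9)  exp(2*I*pi/9)   exp(-2*I*pi/3)  exp(4*I*pi/9)   exp(-4*I*pi/9)  exp(2*I*pi/3)   exp(-2*I*pi/9)  exp(8*I*pi/9) 
  chi_6          1             exp(-2*I*pi/3)  exp(2*I*pi/3)   1               exp(-2*I*pi/3)  exp(2*I*pi/3)   1               exp(-2*I*pi/3)  exp(2*I*pi/3) 
  chi_7          1             exp(-4*I*pi/9)  exp(-8*I*pi/9)  exp(2*I*pi/3)   exp(2*I*pi/9)   exp(-2*I*pi/9)  exp(-2*I*pi/3)  exp(8*I*pi/9)   exp(4*I*pi/9) 
  chi_8          1             exp(-2*I*pi/9)  exp(-4*I*pi/9)  exp(-2*I*pi/3)  exp(-8*I*pi/9)  exp(8*I*pi/9)   exp(2*I*pi/3)   exp(4*I*pi/9)   exp(2*I*pi/9) 

Spot check: chi_2(1) = zeta_9^(2*1) = zeta_9^2 = exp(4*I*pi/9).

Solution. Z/9Z is abelian, so all 9 irreducible complex representations are 1-dimensional. They are given by chi_k(m) = zeta_9^(k*m) for k = 0,...,8. Row orthogonality: sum_m chi_k(m) conj(chi_l(m)) = 9 * [k = l].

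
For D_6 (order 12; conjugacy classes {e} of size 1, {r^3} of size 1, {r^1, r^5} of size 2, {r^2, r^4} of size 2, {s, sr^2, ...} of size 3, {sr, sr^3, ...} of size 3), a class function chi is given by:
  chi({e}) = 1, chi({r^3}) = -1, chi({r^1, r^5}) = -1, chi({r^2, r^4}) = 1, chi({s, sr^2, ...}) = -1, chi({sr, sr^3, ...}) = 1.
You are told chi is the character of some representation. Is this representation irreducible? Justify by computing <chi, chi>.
Irreducible: <chi, chi> = 1.

Why: <chi, chi> = (1/|G|) sum_C |C| * |chi(C)|^2 = (1/12)[1*|1|^2 + 1*|-1|^2 + 2*|-1|^2 + 2*|1|^2 + 3*|-1|^2 + 3*|1|^2]
  = (1/12)[(1) + (1) + (2) + (2) + (3) + (3)] = 12/12 = 1.
A character is irreducible iff <chi, chi> = 1, so this representation is irreducible.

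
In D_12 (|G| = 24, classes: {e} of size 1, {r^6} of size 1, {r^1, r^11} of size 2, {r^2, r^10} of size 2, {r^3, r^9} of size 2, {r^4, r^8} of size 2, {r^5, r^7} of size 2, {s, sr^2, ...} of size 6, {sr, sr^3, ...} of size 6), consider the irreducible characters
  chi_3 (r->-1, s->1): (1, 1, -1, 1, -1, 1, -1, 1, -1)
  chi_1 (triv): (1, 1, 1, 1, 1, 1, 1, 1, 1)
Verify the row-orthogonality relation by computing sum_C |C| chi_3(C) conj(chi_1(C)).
Sum = 0; so <chi_3, chi_1> = 0 (distinct irreducibles are orthogonal).

Argument: Compute term by term over conjugacy classes (|C| * chi_3(C) * conj(chi_1(C))):
  1*(1)*conj(1) + 1*(1)*conj(1) + 2*(-1)*conj(1) + 2*(1)*conj(1) + 2*(-1)*conj(1) + 2*(1)*conj(1) + 2*(-1)*conj(1) + 6*(1)*conj(1) + 6*(-1)*conj(1)
  = (1) + (1) + (-2) + (2) + (-2) + (2) + (-2) + (6) + (-6)
  = 0.
Dividing by |G| = 24 gives 0/24 = 0, matching the row-orthogonality relation <chi_3, chi_1> = [chi_3 = chi_1].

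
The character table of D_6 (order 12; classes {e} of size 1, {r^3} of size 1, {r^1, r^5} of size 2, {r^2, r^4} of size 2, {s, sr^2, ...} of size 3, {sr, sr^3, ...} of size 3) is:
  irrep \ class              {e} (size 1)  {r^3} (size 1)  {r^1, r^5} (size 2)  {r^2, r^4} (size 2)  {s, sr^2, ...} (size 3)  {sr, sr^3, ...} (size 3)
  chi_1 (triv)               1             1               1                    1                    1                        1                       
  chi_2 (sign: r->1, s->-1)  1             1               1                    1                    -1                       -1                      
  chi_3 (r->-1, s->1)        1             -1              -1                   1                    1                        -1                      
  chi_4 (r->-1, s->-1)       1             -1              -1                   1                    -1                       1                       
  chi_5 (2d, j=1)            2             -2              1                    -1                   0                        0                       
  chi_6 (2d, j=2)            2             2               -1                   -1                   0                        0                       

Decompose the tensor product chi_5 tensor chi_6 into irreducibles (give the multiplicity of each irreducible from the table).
chi_5 tensor chi_6 = chi_3 + chi_4 + chi_5 (all other irreducibles have multiplicity 0).

Why: The character of a tensor product is the pointwise product (chi_5 * chi_6)(C) = chi_5(C) * chi_6(C):
  {e}: (2)*(2), {r^3}: (-2)*(2), {r^1, r^5}: (1)*(-1), {r^2, r^4}: (-1)*(-1), {s, sr^2, ...}: (0)*(0), {sr, sr^3, ...}: (0)*(0)
so (chi_5 * chi_6) takes values
  {e} -> 4, {r^3} -> -4, {r^1, r^5} -> -1, {r^2, r^4} -> 1, {s, sr^2, ...} -> 0, {sr, sr^3, ...} -> 0.
Now take the inner product of this character with each irreducible chi from the table, <chi_5*chi_6, chi> = (1/12) sum_C |C| (chi_5*chi_6)(C) conj(chi(C)):
  <chi_5*chi_6, chi_1> = (1/12)[1*(4)*conj(1) + 1*(-4)*conj(1) + 2*(-1)*conj(1) + 2*(1)*conj(1) + 3*(0)*conj(1) + 3*(0)*conj(1)]
      = (1/12)[(4) + (-4) + (-2) + (2) + (0) + (0)] = 0/12 = 0
  <chi_5*chi_6, chi_2> = (1/12)[1*(4)*conj(1) + 1*(-4)*conj(1) + 2*(-1)*conj(1) + 2*(1)*conj(1) + 3*(0)*conj(-1) + 3*(0)*conj(-1)]
      = (1/12)[(4) + (-4) + (-2) + (2) + (0) + (0)] = 0/12 = 0
  <chi_5*chi_6, chi_3> = (1/12)[1*(4)*conj(1) + 1*(-4)*conj(-1) + 2*(-1)*conj(-1) + 2*(1)*conj(1) + 3*(0)*conj(1) + 3*(0)*conj(-1)]
      = (1/12)[(4) + (4) + (2) + (2) + (0) + (0)] = 12/12 = 1
  <chi_5*chi_6, chi_4> = (1/12)[1*(4)*conj(1) + 1*(-4)*conj(-1) + 2*(-1)*conj(-1) + 2*(1)*conj(1) + 3*(0)*conj(-1) + 3*(0)*conj(1)]
      = (1/12)[(4) + (4) + (2) + (2) + (0) + (0)] = 12/12 = 1
  <chi_5*chi_6, chi_5> = (1/12)[1*(4)*conj(2) + 1*(-4)*conj(-2) + 2*(-1)*conj(1) + 2*(1)*conj(-1) + 3*(0)*conj(0) + 3*(0)*conj(0)]
      = (1/12)[(8) + (8) + (-2) + (-2) + (0) + (0)] = 12/12 = 1
  <chi_5*chi_6, chi_6> = (1/12)[1*(4)*conj(2) + 1*(-4)*conj(2) + 2*(-1)*conj(-1) + 2*(1)*conj(-1) + 3*(0)*conj(0) + 3*(0)*conj(0)]
      = (1/12)[(8) + (-8) + (2) + (-2) + (0) + (0)] = 0/12 = 0
Hence the multiplicities are chi_3: 1, chi_4: 1, chi_5: 1. Dimension check: dim(chi_5)*dim(chi_6) = 2*2 = 4 and sum (mult * dim) = 1*1 + 1*1 + 1*2 = 4.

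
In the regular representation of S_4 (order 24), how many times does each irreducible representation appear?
Each irreducible V_i of dimension d_i appears with multiplicity d_i, i.e. rho_reg = (direct sum over all irreducibles V_i) d_i V_i. The irreducible dimensions for S_4 are 1, 1, 2, 3, 3: 2 irreducibles of dimension 1, each with multiplicity 1; 1 irreducible of dimension 2, with multiplicity 2; 2 irreducibles of dimension 3, each with multiplicity 3. Total dimension 2*1*1 + 1*2*2 + 2*3*3 = 24 = |G|.

Justification: General theorem: in the regular representation of a finite group G, each irreducible appears with multiplicity equal to its dimension. Check: dim(rho_reg) = sum d_i^2 = 1 + 1 + 4 + 9 + 9 = 24 = |G|.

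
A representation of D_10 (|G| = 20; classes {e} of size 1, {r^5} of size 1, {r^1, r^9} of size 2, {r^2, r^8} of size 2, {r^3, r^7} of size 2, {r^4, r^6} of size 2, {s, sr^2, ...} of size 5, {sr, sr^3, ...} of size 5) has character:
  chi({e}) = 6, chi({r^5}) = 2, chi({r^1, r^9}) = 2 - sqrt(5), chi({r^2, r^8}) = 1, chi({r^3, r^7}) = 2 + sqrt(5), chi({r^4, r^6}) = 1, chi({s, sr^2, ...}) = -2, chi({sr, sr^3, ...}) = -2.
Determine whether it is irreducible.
Not irreducible (reducible): <chi, chi> = 6 > 1.

Derivation: <chi, chi> = (1/|G|) sum_C |C| * |chi(C)|^2 = (1/20)[1*|6|^2 + 1*|2|^2 + 2*|2 - sqrt(5)|^2 + 2*|1|^2 + 2*|2 + sqrt(5)|^2 + 2*|1|^2 + 5*|-2|^2 + 5*|-2|^2]
  = (1/20)[(36) + (4) + (18 - 8*sqrt(5)) + (2) + (8*sqrt(5) + 18) + (2) + (20) + (20)] = 120/20 = 6.
A character is irreducible iff <chi, chi> = 1, so this representation is reducible.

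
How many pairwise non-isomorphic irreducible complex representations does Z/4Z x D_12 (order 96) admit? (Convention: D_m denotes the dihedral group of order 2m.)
36

Argument: The number of irreducible complex representations of a finite group equals its number of conjugacy classes. For a direct product, #classes(G x H) = #classes(G) * #classes(H). Z/4Z has 4 classes (abelian), D_12 has 9 classes, so 4 * 9 = 36, so Z/4Z x D_12 (order 96) has exactly 36 irreducible complex representations.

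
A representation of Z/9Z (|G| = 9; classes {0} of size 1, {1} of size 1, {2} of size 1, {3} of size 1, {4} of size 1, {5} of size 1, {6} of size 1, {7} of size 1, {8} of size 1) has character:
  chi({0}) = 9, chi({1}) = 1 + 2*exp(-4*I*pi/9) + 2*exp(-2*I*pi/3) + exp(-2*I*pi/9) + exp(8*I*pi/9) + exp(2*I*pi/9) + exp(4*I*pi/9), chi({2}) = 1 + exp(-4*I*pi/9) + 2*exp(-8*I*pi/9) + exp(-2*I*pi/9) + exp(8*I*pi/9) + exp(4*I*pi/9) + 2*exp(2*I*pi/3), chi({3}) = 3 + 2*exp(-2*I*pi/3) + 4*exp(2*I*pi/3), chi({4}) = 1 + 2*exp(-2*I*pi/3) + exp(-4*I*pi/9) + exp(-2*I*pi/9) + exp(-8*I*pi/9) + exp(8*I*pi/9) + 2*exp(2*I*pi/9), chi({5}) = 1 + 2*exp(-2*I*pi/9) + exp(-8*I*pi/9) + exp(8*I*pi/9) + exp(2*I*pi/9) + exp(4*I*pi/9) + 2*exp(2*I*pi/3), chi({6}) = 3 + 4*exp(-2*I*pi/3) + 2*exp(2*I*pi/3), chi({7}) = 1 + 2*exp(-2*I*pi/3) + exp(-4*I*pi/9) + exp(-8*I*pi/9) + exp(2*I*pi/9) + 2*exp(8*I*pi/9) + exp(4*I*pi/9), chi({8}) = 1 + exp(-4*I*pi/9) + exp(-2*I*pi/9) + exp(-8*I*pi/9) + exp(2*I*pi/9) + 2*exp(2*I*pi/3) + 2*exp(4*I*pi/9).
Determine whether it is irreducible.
Not irreducible (reducible): <chi, chi> = 13 > 1.

Reasoning: <chi, chi> = (1/|G|) sum_C |C| * |chi(C)|^2 = (1/9)[1*|9|^2 + 1*|1 + 2*exp(-4*I*pi/9) + 2*exp(-2*I*pi/3) + exp(-2*I*pi/9) + exp(8*I*pi/9) + exp(2*I*pi/9) + exp(4*I*pi/9)|^2 + 1*|1 + exp(-4*I*pi/9) + 2*exp(-8*I*pi/9) + exp(-2*I*pi/9) + exp(8*I*pi/9) + exp(4*I*pi/9) + 2*exp(2*I*pi/3)|^2 + 1*|3 + 2*exp(-2*I*pi/3) + 4*exp(2*I*pi/3)|^2 + 1*|1 + 2*exp(-2*I*pi/3) + exp(-4*I*pi/9) + exp(-2*I*pi/9) + exp(-8*I*pi/9) + exp(8*I*pi/9) + 2*exp(2*I*pi/9)|^2 + 1*|1 + 2*exp(-2*I*pi/9) + exp(-8*I*pi/9) + exp(8*I*pi/9) + exp(2*I*pi/9) + exp(4*I*pi/9) + 2*exp(2*I*pi/3)|^2 + 1*|3 + 4*exp(-2*I*pi/3) + 2*exp(2*I*pi/3)|^2 + 1*|1 + 2*exp(-2*I*pi/3) + exp(-4*I*pi/9) + exp(-8*I*pi/9) + exp(2*I*pi/9) + 2*exp(8*I*pi/9) + exp(4*I*pi/9)|^2 + 1*|1 + exp(-4*I*pi/9) + exp(-2*I*pi/9) + exp(-8*I*pi/9) + exp(2*I*pi/9) + 2*exp(2*I*pi/3) + 2*exp(4*I*pi/9)|^2]
  = (1/9)[(81) + (13 + 9*exp(-4*I*pi/9) + 8*exp(-2*I*pi/3) + 9*exp(-2*I*pi/9) + 8*exp(-8*I*pi/9) + 8*exp(8*I*pi/9) + 9*exp(2*I*pi/9) + 8*exp(2*I*pi/3) + 9*exp(4*I*pi/9)) + (13 + 9*exp(-4*I*pi/9) + 8*exp(-2*I*pi/3) + 8*exp(-2*I*pi/9) + 9*exp(-8*I*pi/9) + 9*exp(8*I*pi/9) + 8*exp(2*I*pi/9) + 8*exp(2*I*pi/3) + 9*exp(4*I*pi/9)) + (3) + (13 + 8*exp(-4*I*pi/9) + 8*exp(-2*I*pi/3) + 9*exp(-2*I*pi/9) + 9*exp(-8*I*pi/9) + 9*exp(8*I*pi/9) + 9*exp(2*I*pi/9) + 8*exp(2*I*pi/3) + 8*exp(4*I*pi/9)) + (13 + 8*exp(-4*I*pi/9) + 8*exp(-2*I*pi/3) + 9*exp(-2*I*pi/9) + 9*exp(-8*I*pi/9) + 9*exp(8*I*pi/9) + 9*exp(2*I*pi/9) + 8*exp(2*I*pi/3) + 8*exp(4*I*pi/9)) + (3) + (13 + 9*exp(-4*I*pi/9) + 8*exp(-2*I*pi/3) + 8*exp(-2*I*pi/9) + 9*exp(-8*I*pi/9) + 9*exp(8*I*pi/9) + 8*exp(2*I*pi/9) + 8*exp(2*I*pi/3) + 9*exp(4*I*pi/9)) + (13 + 9*exp(-4*I*pi/9) + 8*exp(-2*I*pi/3) + 9*exp(-2*I*pi/9) + 8*exp(-8*I*pi/9) + 8*exp(8*I*pi/9) + 9*exp(2*I*pi/9) + 8*exp(2*I*pi/3) + 9*exp(4*I*pi/9))] = 117/9 = 13.
(Exp terms are combined using exp(i*s)*conj(exp(i*t)) = exp(i*(s-t)), and sums of them are collapsed using the identity that for every m > 1 the m distinct m-th roots of unity sum to 0, e.g. 1 + exp(2*I*pi/3) + exp(-2*I*pi/3) = 0.)
A character is irreducible iff <chi, chi> = 1, so this representation is reducible.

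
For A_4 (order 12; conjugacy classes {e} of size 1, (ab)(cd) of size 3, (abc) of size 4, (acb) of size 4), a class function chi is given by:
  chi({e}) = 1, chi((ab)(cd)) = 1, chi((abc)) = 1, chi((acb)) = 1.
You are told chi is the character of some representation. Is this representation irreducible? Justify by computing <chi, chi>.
Irreducible: <chi, chi> = 1.

Justification: <chi, chi> = (1/|G|) sum_C |C| * |chi(C)|^2 = (1/12)[1*|1|^2 + 3*|1|^2 + 4*|1|^2 + 4*|1|^2]
  = (1/12)[(1) + (3) + (4) + (4)] = 12/12 = 1.
(Exp terms are combined using exp(i*s)*conj(exp(i*t)) = exp(i*(s-t)), and sums of them are collapsed using the identity that for every m > 1 the m distinct m-th roots of unity sum to 0, e.g. 1 + exp(2*I*pi/3) + exp(-2*I*pi/3) = 0.)
A character is irreducible iff <chi, chi> = 1, so this representation is irreducible.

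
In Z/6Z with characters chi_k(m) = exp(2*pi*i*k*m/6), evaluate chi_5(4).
chi_5(4) = zeta_6^20 = exp(2*I*pi/3)

Why: chi_5(4) = zeta_6^(5*4) = zeta_6^20. Since zeta_6^6 = 1, this equals zeta_6^2 = exp(2*pi*i*2/6) = exp(2*I*pi/3).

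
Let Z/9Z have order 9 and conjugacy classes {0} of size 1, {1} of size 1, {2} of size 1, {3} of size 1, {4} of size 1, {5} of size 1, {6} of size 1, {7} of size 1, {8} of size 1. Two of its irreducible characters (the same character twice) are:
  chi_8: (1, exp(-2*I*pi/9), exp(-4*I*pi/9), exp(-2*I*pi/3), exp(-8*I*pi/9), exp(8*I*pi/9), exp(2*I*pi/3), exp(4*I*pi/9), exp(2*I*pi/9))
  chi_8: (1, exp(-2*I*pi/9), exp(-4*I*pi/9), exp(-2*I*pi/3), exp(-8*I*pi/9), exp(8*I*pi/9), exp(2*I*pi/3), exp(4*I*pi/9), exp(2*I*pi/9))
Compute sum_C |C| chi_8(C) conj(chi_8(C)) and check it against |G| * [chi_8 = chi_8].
Sum = 9 = |G| = 9; so <chi_8, chi_8> = 1 (norm-1 confirms irreducibility).

Derivation: Compute term by term over conjugacy classes (|C| * chi_8(C) * conj(chi_8(C))):
  1*(1)*conj(1) + 1*(exp(-2*I*pi/9))*conj(exp(-2*I*pi/9)) + 1*(exp(-4*I*pi/9))*conj(exp(-4*I*pi/9)) + 1*(exp(-2*I*pi/3))*conj(exp(-2*I*pi/3)) + 1*(exp(-8*I*pi/9))*conj(exp(-8*I*pi/9)) + 1*(exp(8*I*pi/9))*conj(exp(8*I*pi/9)) + 1*(exp(2*I*pi/3))*conj(exp(2*I*pi/3)) + 1*(exp(4*I*pi/9))*conj(exp(4*I*pi/9)) + 1*(exp(2*I*pi/9))*conj(exp(2*I*pi/9))
  = (1) + (1) + (1) + (1) + (1) + (1) + (1) + (1) + (1)
  = 9.
(Exp terms are combined using exp(i*s)*conj(exp(i*t)) = exp(i*(s-t)), and sums of them are collapsed using the identity that for every m > 1 the m distinct m-th roots of unity sum to 0, e.g. 1 + exp(2*I*pi/3) + exp(-2*I*pi/3) = 0.)
Dividing by |G| = 9 gives 9/9 = 1, matching the row-orthogonality relation <chi_8, chi_8> = [chi_8 = chi_8].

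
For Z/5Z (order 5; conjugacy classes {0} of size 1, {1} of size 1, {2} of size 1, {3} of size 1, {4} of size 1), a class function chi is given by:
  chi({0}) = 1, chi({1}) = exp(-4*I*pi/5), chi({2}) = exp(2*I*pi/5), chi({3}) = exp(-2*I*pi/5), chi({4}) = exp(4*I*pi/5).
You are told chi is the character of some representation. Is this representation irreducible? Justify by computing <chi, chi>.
Irreducible: <chi, chi> = 1.

Why: <chi, chi> = (1/|G|) sum_C |C| * |chi(C)|^2 = (1/5)[1*|1|^2 + 1*|exp(-4*I*pi/5)|^2 + 1*|exp(2*I*pi/5)|^2 + 1*|exp(-2*I*pi/5)|^2 + 1*|exp(4*I*pi/5)|^2]
  = (1/5)[(1) + (1) + (1) + (1) + (1)] = 5/5 = 1.
(Exp terms are combined using exp(i*s)*conj(exp(i*t)) = exp(i*(s-t)), and sums of them are collapsed using the identity that for every m > 1 the m distinct m-th roots of unity sum to 0, e.g. 1 + exp(2*I*pi/3) + exp(-2*I*pi/3) = 0.)
A character is irreducible iff <chi, chi> = 1, so this representation is irreducible.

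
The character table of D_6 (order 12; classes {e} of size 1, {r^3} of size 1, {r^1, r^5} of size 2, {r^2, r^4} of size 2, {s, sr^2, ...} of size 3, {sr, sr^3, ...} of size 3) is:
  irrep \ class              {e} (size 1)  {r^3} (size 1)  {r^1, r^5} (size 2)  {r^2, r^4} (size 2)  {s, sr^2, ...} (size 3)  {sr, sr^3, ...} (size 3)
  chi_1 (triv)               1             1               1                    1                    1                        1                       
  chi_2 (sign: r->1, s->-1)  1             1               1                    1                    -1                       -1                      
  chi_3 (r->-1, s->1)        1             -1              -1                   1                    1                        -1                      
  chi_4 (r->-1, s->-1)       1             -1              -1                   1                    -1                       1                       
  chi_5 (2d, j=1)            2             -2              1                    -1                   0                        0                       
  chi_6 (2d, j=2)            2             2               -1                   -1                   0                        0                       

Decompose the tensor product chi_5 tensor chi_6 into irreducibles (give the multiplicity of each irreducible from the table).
chi_5 tensor chi_6 = chi_3 + chi_4 + chi_5 (all other irreducibles have multiplicity 0).

Why: The character of a tensor product is the pointwise product (chi_5 * chi_6)(C) = chi_5(C) * chi_6(C):
  {e}: (2)*(2), {r^3}: (-2)*(2), {r^1, r^5}: (1)*(-1), {r^2, r^4}: (-1)*(-1), {s, sr^2, ...}: (0)*(0), {sr, sr^3, ...}: (0)*(0)
so (chi_5 * chi_6) takes values
  {e} -> 4, {r^3} -> -4, {r^1, r^5} -> -1, {r^2, r^4} -> 1, {s, sr^2, ...} -> 0, {sr, sr^3, ...} -> 0.
Now take the inner product of this character with each irreducible chi from the table, <chi_5*chi_6, chi> = (1/12) sum_C |C| (chi_5*chi_6)(C) conj(chi(C)):
  <chi_5*chi_6, chi_1> = (1/12)[1*(4)*conj(1) + 1*(-4)*conj(1) + 2*(-1)*conj(1) + 2*(1)*conj(1) + 3*(0)*conj(1) + 3*(0)*conj(1)]
      = (1/12)[(4) + (-4) + (-2) + (2) + (0) + (0)] = 0/12 = 0
  <chi_5*chi_6, chi_2> = (1/12)[1*(4)*conj(1) + 1*(-4)*conj(1) + 2*(-1)*conj(1) + 2*(1)*conj(1) + 3*(0)*conj(-1) + 3*(0)*conj(-1)]
      = (1/12)[(4) + (-4) + (-2) + (2) + (0) + (0)] = 0/12 = 0
  <chi_5*chi_6, chi_3> = (1/12)[1*(4)*conj(1) + 1*(-4)*conj(-1) + 2*(-1)*conj(-1) + 2*(1)*conj(1) + 3*(0)*conj(1) + 3*(0)*conj(-1)]
      = (1/12)[(4) + (4) + (2) + (2) + (0) + (0)] = 12/12 = 1
  <chi_5*chi_6, chi_4> = (1/12)[1*(4)*conj(1) + 1*(-4)*conj(-1) + 2*(-1)*conj(-1) + 2*(1)*conj(1) + 3*(0)*conj(-1) + 3*(0)*conj(1)]
      = (1/12)[(4) + (4) + (2) + (2) + (0) + (0)] = 12/12 = 1
  <chi_5*chi_6, chi_5> = (1/12)[1*(4)*conj(2) + 1*(-4)*conj(-2) + 2*(-1)*conj(1) + 2*(1)*conj(-1) + 3*(0)*conj(0) + 3*(0)*conj(0)]
      = (1/12)[(8) + (8) + (-2) + (-2) + (0) + (0)] = 12/12 = 1
  <chi_5*chi_6, chi_6> = (1/12)[1*(4)*conj(2) + 1*(-4)*conj(2) + 2*(-1)*conj(-1) + 2*(1)*conj(-1) + 3*(0)*conj(0) + 3*(0)*conj(0)]
      = (1/12)[(8) + (-8) + (2) + (-2) + (0) + (0)] = 0/12 = 0
Hence the multiplicities are chi_3: 1, chi_4: 1, chi_5: 1. Dimension check: dim(chi_5)*dim(chi_6) = 2*2 = 4 and sum (mult * dim) = 1*1 + 1*1 + 1*2 = 4.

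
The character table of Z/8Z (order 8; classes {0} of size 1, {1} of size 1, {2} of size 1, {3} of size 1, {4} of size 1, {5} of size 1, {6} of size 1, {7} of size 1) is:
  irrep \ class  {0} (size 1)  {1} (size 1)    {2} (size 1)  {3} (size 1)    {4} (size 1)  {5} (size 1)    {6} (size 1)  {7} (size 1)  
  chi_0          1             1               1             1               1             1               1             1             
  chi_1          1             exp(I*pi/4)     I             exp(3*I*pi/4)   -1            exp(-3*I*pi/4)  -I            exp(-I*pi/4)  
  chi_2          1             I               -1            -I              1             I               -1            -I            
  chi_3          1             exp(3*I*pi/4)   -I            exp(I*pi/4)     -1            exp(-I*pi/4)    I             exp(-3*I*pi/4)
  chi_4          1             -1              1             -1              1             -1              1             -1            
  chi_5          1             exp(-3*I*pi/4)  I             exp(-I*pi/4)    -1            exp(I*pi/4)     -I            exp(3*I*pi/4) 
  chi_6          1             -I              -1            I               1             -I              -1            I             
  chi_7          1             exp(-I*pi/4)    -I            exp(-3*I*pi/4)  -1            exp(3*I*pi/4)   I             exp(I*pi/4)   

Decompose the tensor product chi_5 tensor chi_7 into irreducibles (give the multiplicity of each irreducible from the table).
chi_5 tensor chi_7 = chi_4 (all other irreducibles have multiplicity 0).

Working: The character of a tensor product is the pointwise product (chi_5 * chi_7)(C) = chi_5(C) * chi_7(C):
  {0}: (1)*(1), {1}: (exp(-3*I*pi/4))*(exp(-I*pi/4)), {2}: (I)*(-I), {3}: (exp(-I*pi/4))*(exp(-3*I*pi/4)), {4}: (-1)*(-1), {5}: (exp(I*pi/4))*(exp(3*I*pi/4)), {6}: (-I)*(I), {7}: (exp(3*I*pi/4))*(exp(I*pi/4))
so (chi_5 * chi_7) takes values
  {0} -> 1, {1} -> -1, {2} -> 1, {3} -> -1, {4} -> 1, {5} -> -1, {6} -> 1, {7} -> -1.
Now take the inner product of this character with each irreducible chi from the table, <chi_5*chi_7, chi> = (1/8) sum_C |C| (chi_5*chi_7)(C) conj(chi(C)):
  <chi_5*chi_7, chi_0> = (1/8)[1*(1)*conj(1) + 1*(-1)*conj(1) + 1*(1)*conj(1) + 1*(-1)*conj(1) + 1*(1)*conj(1) + 1*(-1)*conj(1) + 1*(1)*conj(1) + 1*(-1)*conj(1)]
      = (1/8)[(1) + (-1) + (1) + (-1) + (1) + (-1) + (1) + (-1)] = 0/8 = 0
  <chi_5*chi_7, chi_1> = (1/8)[1*(1)*conj(1) + 1*(-1)*conj(exp(I*pi/4)) + 1*(1)*conj(I) + 1*(-1)*conj(exp(3*I*pi/4)) + 1*(1)*conj(-1) + 1*(-1)*conj(exp(-3*I*pi/4)) + 1*(1)*conj(-I) + 1*(-1)*conj(exp(-I*pi/4))]
      = (1/8)[(1) + (-exp(-I*pi/4)) + (-I) + (-exp(-3*I*pi/4)) + (-1) + (-exp(3*I*pi/4)) + (I) + (-exp(I*pi/4))] = 0/8 = 0
  <chi_5*chi_7, chi_2> = (1/8)[1*(1)*conj(1) + 1*(-1)*conj(I) + 1*(1)*conj(-1) + 1*(-1)*conj(-I) + 1*(1)*conj(1) + 1*(-1)*conj(I) + 1*(1)*conj(-1) + 1*(-1)*conj(-I)]
      = (1/8)[(1) + (I) + (-1) + (-I) + (1) + (I) + (-1) + (-I)] = 0/8 = 0
  <chi_5*chi_7, chi_3> = (1/8)[1*(1)*conj(1) + 1*(-1)*conj(exp(3*I*pi/4)) + 1*(1)*conj(-I) + 1*(-1)*conj(exp(I*pi/4)) + 1*(1)*conj(-1) + 1*(-1)*conj(exp(-I*pi/4)) + 1*(1)*conj(I) + 1*(-1)*conj(exp(-3*I*pi/4))]
      = (1/8)[(1) + (-exp(-3*I*pi/4)) + (I) + (-exp(-I*pi/4)) + (-1) + (-exp(I*pi/4)) + (-I) + (-exp(3*I*pi/4))] = 0/8 = 0
  <chi_5*chi_7, chi_4> = (1/8)[1*(1)*conj(1) + 1*(-1)*conj(-1) + 1*(1)*conj(1) + 1*(-1)*conj(-1) + 1*(1)*conj(1) + 1*(-1)*conj(-1) + 1*(1)*conj(1) + 1*(-1)*conj(-1)]
      = (1/8)[(1) + (1) + (1) + (1) + (1) + (1) + (1) + (1)] = 8/8 = 1
  <chi_5*chi_7, chi_5> = (1/8)[1*(1)*conj(1) + 1*(-1)*conj(exp(-3*I*pi/4)) + 1*(1)*conj(I) + 1*(-1)*conj(exp(-I*pi/4)) + 1*(1)*conj(-1) + 1*(-1)*conj(exp(I*pi/4)) + 1*(1)*conj(-I) + 1*(-1)*conj(exp(3*I*pi/4))]
      = (1/8)[(1) + (-exp(3*I*pi/4)) + (-I) + (-exp(I*pi/4)) + (-1) + (-exp(-I*pi/4)) + (I) + (-exp(-3*I*pi/4))] = 0/8 = 0
  <chi_5*chi_7, chi_6> = (1/8)[1*(1)*conj(1) + 1*(-1)*conj(-I) + 1*(1)*conj(-1) + 1*(-1)*conj(I) + 1*(1)*conj(1) + 1*(-1)*conj(-I) + 1*(1)*conj(-1) + 1*(-1)*conj(I)]
      = (1/8)[(1) + (-I) + (-1) + (I) + (1) + (-I) + (-1) + (I)] = 0/8 = 0
  <chi_5*chi_7, chi_7> = (1/8)[1*(1)*conj(1) + 1*(-1)*conj(exp(-I*pi/4)) + 1*(1)*conj(-I) + 1*(-1)*conj(exp(-3*I*pi/4)) + 1*(1)*conj(-1) + 1*(-1)*conj(exp(3*I*pi/4)) + 1*(1)*conj(I) + 1*(-1)*conj(exp(I*pi/4))]
      = (1/8)[(1) + (-exp(I*pi/4)) + (I) + (-exp(3*I*pi/4)) + (-1) + (-exp(-3*I*pi/4)) + (-I) + (-exp(-I*pi/4))] = 0/8 = 0
(Exp terms are combined using exp(i*s)*conj(exp(i*t)) = exp(i*(s-t)), and sums of them are collapsed using the identity that for every m > 1 the m distinct m-th roots of unity sum to 0, e.g. 1 + exp(2*I*pi/3) + exp(-2*I*pi/3) = 0.)
Hence the multiplicities are chi_4: 1. Dimension check: dim(chi_5)*dim(chi_7) = 1*1 = 1 and sum (mult * dim) = 1*1 = 1.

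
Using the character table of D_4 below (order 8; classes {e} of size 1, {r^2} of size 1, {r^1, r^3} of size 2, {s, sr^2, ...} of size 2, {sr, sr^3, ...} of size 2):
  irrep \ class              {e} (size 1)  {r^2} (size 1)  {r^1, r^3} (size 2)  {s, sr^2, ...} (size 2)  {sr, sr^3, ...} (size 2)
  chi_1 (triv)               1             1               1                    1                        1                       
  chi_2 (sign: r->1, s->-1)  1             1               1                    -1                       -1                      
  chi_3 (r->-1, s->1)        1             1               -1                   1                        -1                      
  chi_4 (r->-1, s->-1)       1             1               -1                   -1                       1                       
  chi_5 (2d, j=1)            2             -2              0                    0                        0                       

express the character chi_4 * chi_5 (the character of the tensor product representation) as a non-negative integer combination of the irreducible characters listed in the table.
chi_4 tensor chi_5 = chi_5 (all other irreducibles have multiplicity 0).

Proof sketch: The character of a tensor product is the pointwise product (chi_4 * chi_5)(C) = chi_4(C) * chi_5(C):
  {e}: (1)*(2), {r^2}: (1)*(-2), {r^1, r^3}: (-1)*(0), {s, sr^2, ...}: (-1)*(0), {sr, sr^3, ...}: (1)*(0)
so (chi_4 * chi_5) takes values
  {e} -> 2, {r^2} -> -2, {r^1, r^3} -> 0, {s, sr^2, ...} -> 0, {sr, sr^3, ...} -> 0.
Now take the inner product of this character with each irreducible chi from the table, <chi_4*chi_5, chi> = (1/8) sum_C |C| (chi_4*chi_5)(C) conj(chi(C)):
  <chi_4*chi_5, chi_1> = (1/8)[1*(2)*conj(1) + 1*(-2)*conj(1) + 2*(0)*conj(1) + 2*(0)*conj(1) + 2*(0)*conj(1)]
      = (1/8)[(2) + (-2) + (0) + (0) + (0)] = 0/8 = 0
  <chi_4*chi_5, chi_2> = (1/8)[1*(2)*conj(1) + 1*(-2)*conj(1) + 2*(0)*conj(1) + 2*(0)*conj(-1) + 2*(0)*conj(-1)]
      = (1/8)[(2) + (-2) + (0) + (0) + (0)] = 0/8 = 0
  <chi_4*chi_5, chi_3> = (1/8)[1*(2)*conj(1) + 1*(-2)*conj(1) + 2*(0)*conj(-1) + 2*(0)*conj(1) + 2*(0)*conj(-1)]
      = (1/8)[(2) + (-2) + (0) + (0) + (0)] = 0/8 = 0
  <chi_4*chi_5, chi_4> = (1/8)[1*(2)*conj(1) + 1*(-2)*conj(1) + 2*(0)*conj(-1) + 2*(0)*conj(-1) + 2*(0)*conj(1)]
      = (1/8)[(2) + (-2) + (0) + (0) + (0)] = 0/8 = 0
  <chi_4*chi_5, chi_5> = (1/8)[1*(2)*conj(2) + 1*(-2)*conj(-2) + 2*(0)*conj(0) + 2*(0)*conj(0) + 2*(0)*conj(0)]
      = (1/8)[(4) + (4) + (0) + (0) + (0)] = 8/8 = 1
Hence the multiplicities are chi_5: 1. Dimension check: dim(chi_4)*dim(chi_5) = 1*2 = 2 and sum (mult * dim) = 1*2 = 2.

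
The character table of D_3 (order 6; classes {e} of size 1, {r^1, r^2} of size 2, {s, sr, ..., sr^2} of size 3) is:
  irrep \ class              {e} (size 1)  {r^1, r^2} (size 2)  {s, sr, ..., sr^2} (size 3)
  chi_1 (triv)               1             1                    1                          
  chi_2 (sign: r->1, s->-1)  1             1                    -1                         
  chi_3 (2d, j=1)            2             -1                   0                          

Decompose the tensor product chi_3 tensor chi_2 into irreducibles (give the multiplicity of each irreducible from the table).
chi_3 tensor chi_2 = chi_3 (all other irreducibles have multiplicity 0).

Justification: The character of a tensor product is the pointwise product (chi_3 * chi_2)(C) = chi_3(C) * chi_2(C):
  {e}: (2)*(1), {r^1, r^2}: (-1)*(1), {s, sr, ..., sr^2}: (0)*(-1)
so (chi_3 * chi_2) takes values
  {e} -> 2, {r^1, r^2} -> -1, {s, sr, ..., sr^2} -> 0.
Now take the inner product of this character with each irreducible chi from the table, <chi_3*chi_2, chi> = (1/6) sum_C |C| (chi_3*chi_2)(C) conj(chi(C)):
  <chi_3*chi_2, chi_1> = (1/6)[1*(2)*conj(1) + 2*(-1)*conj(1) + 3*(0)*conj(1)]
      = (1/6)[(2) + (-2) + (0)] = 0/6 = 0
  <chi_3*chi_2, chi_2> = (1/6)[1*(2)*conj(1) + 2*(-1)*conj(1) + 3*(0)*conj(-1)]
      = (1/6)[(2) + (-2) + (0)] = 0/6 = 0
  <chi_3*chi_2, chi_3> = (1/6)[1*(2)*conj(2) + 2*(-1)*conj(-1) + 3*(0)*conj(0)]
      = (1/6)[(4) + (2) + (0)] = 6/6 = 1
Hence the multiplicities are chi_3: 1. Dimension check: dim(chi_3)*dim(chi_2) = 2*1 = 2 and sum (mult * dim) = 1*2 = 2.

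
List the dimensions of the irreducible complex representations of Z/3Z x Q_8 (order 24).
Dimensions: 1, 1, 1, 1, 1, 1, 1, 1, 1, 1, 1, 1, 2, 2, 2

Derivation: There are 15 irreducibles (= number of conjugacy classes). Their dimensions d_i satisfy sum d_i^2 = |G| = 24: 1 + 1 + 1 + 1 + 1 + 1 + 1 + 1 + 1 + 1 + 1 + 1 + 4 + 4 + 4 = 24. (For the product with Z/3Z: each of the 3 1-dim characters of Z/3Z tensors with each irrep of Q_8, giving 3 copies of each Q_8-dimension.)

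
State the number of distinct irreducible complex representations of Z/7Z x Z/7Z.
49

Reasoning: The number of irreducible complex representations of a finite group equals its number of conjugacy classes. Z/7Z x Z/7Z is abelian of order 49, so every element is its own conjugacy class: 49 classes, so Z/7Z x Z/7Z (order 49) has exactly 49 irreducible complex representations.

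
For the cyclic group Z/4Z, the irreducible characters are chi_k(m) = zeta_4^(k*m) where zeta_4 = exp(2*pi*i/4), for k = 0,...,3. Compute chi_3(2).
chi_3(2) = zeta_4^6 = -1

Proof sketch: chi_3(2) = zeta_4^(3*2) = zeta_4^6. Since zeta_4^4 = 1, this equals zeta_4^2 = exp(2*pi*i*2/4) = -1.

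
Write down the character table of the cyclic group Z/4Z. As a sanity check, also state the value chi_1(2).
Character table of Z/4Z (irreps indexed chi_0,...,chi_3 with chi_k(m) = zeta_4^(k*m), zeta_4 = exp(2*pi*i/4)):
  irrep \ class  {0} (size 1)  {1} (size 1)  {2} (size 1)  {3} (size 1)
  chi_0          1             1             1             1           
  chi_1          1             I             -1            -I          
  chi_2          1             -1            1             -1          
  chi_3          1             -I            -1            I           

Spot check: chi_1(2) = zeta_4^(1*2) = zeta_4^2 = -1.

Proof sketch: Z/4Z is abelian, so all 4 irreducible complex representations are 1-dimensional. They are given by chi_k(m) = zeta_4^(k*m) for k = 0,...,3. Row orthogonality: sum_m chi_k(m) conj(chi_l(m)) = 4 * [k = l].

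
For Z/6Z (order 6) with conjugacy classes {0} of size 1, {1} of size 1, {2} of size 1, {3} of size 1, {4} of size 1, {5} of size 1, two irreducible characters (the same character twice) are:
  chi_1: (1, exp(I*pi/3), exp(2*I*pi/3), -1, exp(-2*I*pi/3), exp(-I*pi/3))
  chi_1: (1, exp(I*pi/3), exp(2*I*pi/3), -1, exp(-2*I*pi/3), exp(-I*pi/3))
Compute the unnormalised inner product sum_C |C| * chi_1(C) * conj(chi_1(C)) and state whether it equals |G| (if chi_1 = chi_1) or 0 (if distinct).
Sum = 6 = |G| = 6; so <chi_1, chi_1> = 1 (norm-1 confirms irreducibility).

Argument: Compute term by term over conjugacy classes (|C| * chi_1(C) * conj(chi_1(C))):
  1*(1)*conj(1) + 1*(exp(I*pi/3))*conj(exp(I*pi/3)) + 1*(exp(2*I*pi/3))*conj(exp(2*I*pi/3)) + 1*(-1)*conj(-1) + 1*(exp(-2*I*pi/3))*conj(exp(-2*I*pi/3)) + 1*(exp(-I*pi/3))*conj(exp(-I*pi/3))
  = (1) + (1) + (1) + (1) + (1) + (1)
  = 6.
(Exp terms are combined using exp(i*s)*conj(exp(i*t)) = exp(i*(s-t)), and sums of them are collapsed using the identity that for every m > 1 the m distinct m-th roots of unity sum to 0, e.g. 1 + exp(2*I*pi/3) + exp(-2*I*pi/3) = 0.)
Dividing by |G| = 6 gives 6/6 = 1, matching the row-orthogonality relation <chi_1, chi_1> = [chi_1 = chi_1].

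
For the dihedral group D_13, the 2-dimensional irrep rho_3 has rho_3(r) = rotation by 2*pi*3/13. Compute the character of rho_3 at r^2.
chi_{rho_3}(r^2) = 2*cos(2*pi*3*2/13) = -2*cos(pi/13)

Working: rho_3(r^2) is rotation by angle 2*pi*3*2/13, whose trace is 2*cos(2*pi*3*2/13) = -2*cos(pi/13).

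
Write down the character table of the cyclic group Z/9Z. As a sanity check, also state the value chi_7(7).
Character table of Z/9Z (irreps indexed chi_0,...,chi_8 with chi_k(m) = zeta_9^(k*m), zeta_9 = exp(2*pi*i/9)):
  irrep \ class  {0} (size 1)  {1} (size 1)    {2} (size 1)    {3} (size 1)    {4} (size 1)    {5} (size 1)    {6} (size 1)    {7} (size 1)    {8} (size 1)  
  chi_0          1             1               1               1               1               1               1               1               1             
  chi_1          1             exp(2*I*pi/9)   exp(4*I*pi/9)   exp(2*I*pi/3)   exp(8*I*pi/9)   exp(-8*I*pi/9)  exp(-2*I*pi/3)  exp(-4*I*pi/9)  exp(-2*I*pi/9)
  chi_2          1             exp(4*I*pi/9)   exp(8*I*pi/9)   exp(-2*I*pi/3)  exp(-2*I*pi/9)  exp(2*I*pi/9)   exp(2*I*pi/3)   exp(-8*I*pi/9)  exp(-4*I*pi/9)
  chi_3          1             exp(2*I*pi/3)   exp(-2*I*pi/3)  1               exp(2*I*pi/3)   exp(-2*I*pi/3)  1               exp(2*I*pi/3)   exp(-2*I*pi/3)
  chi_4          1             exp(8*I*pi/9)   exp(-2*I*pi/9)  exp(2*I*pi/3)   exp(-4*I*pi/9)  exp(4*I*pi/9)   exp(-2*I*pi/3)  exp(2*I*pi/9)   exp(-8*I*pi/9)
  chi_5          1             exp(-8*I*pi/9)  exp(2*I*pi/9)   exp(-2*I*pi/3)  exp(4*I*pi/9)   exp(-4*I*pi/9)  exp(2*I*pi/3)   exp(-2*I*pi/9)  exp(8*I*pi/9) 
  chi_6          1             exp(-2*I*pi/3)  exp(2*I*pi/3)   1               exp(-2*I*pi/3)  exp(2*I*pi/3)   1               exp(-2*I*pi/3)  exp(2*I*pi/3) 
  chi_7          1             exp(-4*I*pi/9)  exp(-8*I*pi/9)  exp(2*I*pi/3)   exp(2*I*pi/9)   exp(-2*I*pi/9)  exp(-2*I*pi/3)  exp(8*I*pi/9)   exp(4*I*pi/9) 
  chi_8          1             exp(-2*I*pi/9)  exp(-4*I*pi/9)  exp(-2*I*pi/3)  exp(-8*I*pi/9)  exp(8*I*pi/9)   exp(2*I*pi/3)   exp(4*I*pi/9)   exp(2*I*pi/9) 

Spot check: chi_7(7) = zeta_9^(7*7) = zeta_9^49 = exp(8*I*pi/9).

Why: Z/9Z is abelian, so all 9 irreducible complex representations are 1-dimensional. They are given by chi_k(m) = zeta_9^(k*m) for k = 0,...,8. Row orthogonality: sum_m chi_k(m) conj(chi_l(m)) = 9 * [k = l].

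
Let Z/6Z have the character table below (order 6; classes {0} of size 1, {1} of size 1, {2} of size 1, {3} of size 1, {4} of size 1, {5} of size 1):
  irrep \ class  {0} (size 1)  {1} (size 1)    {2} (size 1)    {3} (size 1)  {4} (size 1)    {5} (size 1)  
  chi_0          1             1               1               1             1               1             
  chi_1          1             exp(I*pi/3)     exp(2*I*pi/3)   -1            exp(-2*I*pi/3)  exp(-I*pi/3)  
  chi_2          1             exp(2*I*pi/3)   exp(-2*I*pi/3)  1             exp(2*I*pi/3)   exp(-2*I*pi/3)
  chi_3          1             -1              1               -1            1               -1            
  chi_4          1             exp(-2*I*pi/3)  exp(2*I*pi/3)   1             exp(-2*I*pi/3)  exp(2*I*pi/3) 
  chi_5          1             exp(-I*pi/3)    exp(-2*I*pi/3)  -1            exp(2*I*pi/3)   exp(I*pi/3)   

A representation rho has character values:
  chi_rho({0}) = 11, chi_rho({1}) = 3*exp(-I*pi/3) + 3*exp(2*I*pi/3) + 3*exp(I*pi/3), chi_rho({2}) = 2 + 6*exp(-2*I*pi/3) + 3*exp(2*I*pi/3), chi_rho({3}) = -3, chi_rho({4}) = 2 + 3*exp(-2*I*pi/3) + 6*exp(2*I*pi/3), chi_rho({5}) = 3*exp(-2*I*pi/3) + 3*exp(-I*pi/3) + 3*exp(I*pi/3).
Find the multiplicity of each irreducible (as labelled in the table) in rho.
Multiplicities: chi_0: 1, chi_1: 3, chi_2: 3, chi_3: 1, chi_4: 0, chi_5: 3.

Justification: Use <chi_rho, chi> = (1/|G|) sum_C |C| * chi_rho(C) * conj(chi(C)) with |G| = 6 for each irreducible chi in the table:
  <chi_rho, chi_0> = (1/6)[1*(11)*conj(1) + 1*(3*exp(-I*pi/3) + 3*exp(2*I*pi/3) + 3*exp(I*pi/3))*conj(1) + 1*(2 + 6*exp(-2*I*pi/3) + 3*exp(2*I*pi/3))*conj(1) + 1*(-3)*conj(1) + 1*(2 + 3*exp(-2*I*pi/3) + 6*exp(2*I*pi/3))*conj(1) + 1*(3*exp(-2*I*pi/3) + 3*exp(-I*pi/3) + 3*exp(I*pi/3))*conj(1)]
      = (1/6)[(11) + (3*exp(-I*pi/3) + 3*exp(2*I*pi/3) + 3*exp(I*pi/3)) + (2 + 6*exp(-2*I*pi/3) + 3*exp(2*I*pi/3)) + (-3) + (2 + 3*exp(-2*I*pi/3) + 6*exp(2*I*pi/3)) + (3*exp(-2*I*pi/3) + 3*exp(-I*pi/3) + 3*exp(I*pi/3))] = 6/6 = 1
  <chi_rho, chi_1> = (1/6)[1*(11)*conj(1) + 1*(3*exp(-I*pi/3) + 3*exp(2*I*pi/3) + 3*exp(I*pi/3))*conj(exp(I*pi/3)) + 1*(2 + 6*exp(-2*I*pi/3) + 3*exp(2*I*pi/3))*conj(exp(2*I*pi/3)) + 1*(-3)*conj(-1) + 1*(2 + 3*exp(-2*I*pi/3) + 6*exp(2*I*pi/3))*conj(exp(-2*I*pi/3)) + 1*(3*exp(-2*I*pi/3) + 3*exp(-I*pi/3) + 3*exp(I*pi/3))*conj(exp(-I*pi/3))]
      = (1/6)[(11) + (3) + (3 + 2*exp(-2*I*pi/3) + 6*exp(2*I*pi/3)) + (3) + (3 + 6*exp(-2*I*pi/3) + 2*exp(2*I*pi/3)) + (3)] = 18/6 = 3
  <chi_rho, chi_2> = (1/6)[1*(11)*conj(1) + 1*(3*exp(-I*pi/3) + 3*exp(2*I*pi/3) + 3*exp(I*pi/3))*conj(exp(2*I*pi/3)) + 1*(2 + 6*exp(-2*I*pi/3) + 3*exp(2*I*pi/3))*conj(exp(-2*I*pi/3)) + 1*(-3)*conj(1) + 1*(2 + 3*exp(-2*I*pi/3) + 6*exp(2*I*pi/3))*conj(exp(2*I*pi/3)) + 1*(3*exp(-2*I*pi/3) + 3*exp(-I*pi/3) + 3*exp(I*pi/3))*conj(exp(-2*I*pi/3))]
      = (1/6)[(11) + (3*exp(-I*pi/3)) + (6 + 3*exp(-2*I*pi/3) + 2*exp(2*I*pi/3)) + (-3) + (6 + 2*exp(-2*I*pi/3) + 3*exp(2*I*pi/3)) + (3*exp(I*pi/3))] = 18/6 = 3
  <chi_rho, chi_3> = (1/6)[1*(11)*conj(1) + 1*(3*exp(-I*pi/3) + 3*exp(2*I*pi/3) + 3*exp(I*pi/3))*conj(-1) + 1*(2 + 6*exp(-2*I*pi/3) + 3*exp(2*I*pi/3))*conj(1) + 1*(-3)*conj(-1) + 1*(2 + 3*exp(-2*I*pi/3) + 6*exp(2*I*pi/3))*conj(1) + 1*(3*exp(-2*I*pi/3) + 3*exp(-I*pi/3) + 3*exp(I*pi/3))*conj(-1)]
      = (1/6)[(11) + (-3*exp(I*pi/3) - 3*exp(2*I*pi/3) - 3*exp(-I*pi/3)) + (2 + 6*exp(-2*I*pi/3) + 3*exp(2*I*pi/3)) + (3) + (2 + 3*exp(-2*I*pi/3) + 6*exp(2*I*pi/3)) + (-3*exp(I*pi/3) - 3*exp(-I*pi/3) - 3*exp(-2*I*pi/3))] = 6/6 = 1
  <chi_rho, chi_4> = (1/6)[1*(11)*conj(1) + 1*(3*exp(-I*pi/3) + 3*exp(2*I*pi/3) + 3*exp(I*pi/3))*conj(exp(-2*I*pi/3)) + 1*(2 + 6*exp(-2*I*pi/3) + 3*exp(2*I*pi/3))*conj(exp(2*I*pi/3)) + 1*(-3)*conj(1) + 1*(2 + 3*exp(-2*I*pi/3) + 6*exp(2*I*pi/3))*conj(exp(-2*I*pi/3)) + 1*(3*exp(-2*I*pi/3) + 3*exp(-I*pi/3) + 3*exp(I*pi/3))*conj(exp(2*I*pi/3))]
      = (1/6)[(11) + (-3) + (3 + 2*exp(-2*I*pi/3) + 6*exp(2*I*pi/3)) + (-3) + (3 + 6*exp(-2*I*pi/3) + 2*exp(2*I*pi/3)) + (-3)] = 0/6 = 0
  <chi_rho, chi_5> = (1/6)[1*(11)*conj(1) + 1*(3*exp(-I*pi/3) + 3*exp(2*I*pi/3) + 3*exp(I*pi/3))*conj(exp(-I*pi/3)) + 1*(2 + 6*exp(-2*I*pi/3) + 3*exp(2*I*pi/3))*conj(exp(-2*I*pi/3)) + 1*(-3)*conj(-1) + 1*(2 + 3*exp(-2*I*pi/3) + 6*exp(2*I*pi/3))*conj(exp(2*I*pi/3)) + 1*(3*exp(-2*I*pi/3) + 3*exp(-I*pi/3) + 3*exp(I*pi/3))*conj(exp(I*pi/3))]
      = (1/6)[(11) + (3*exp(2*I*pi/3)) + (6 + 3*exp(-2*I*pi/3) + 2*exp(2*I*pi/3)) + (3) + (6 + 2*exp(-2*I*pi/3) + 3*exp(2*I*pi/3)) + (3*exp(-2*I*pi/3))] = 18/6 = 3
(Exp terms are combined using exp(i*s)*conj(exp(i*t)) = exp(i*(s-t)), and sums of them are collapsed using the identity that for every m > 1 the m distinct m-th roots of unity sum to 0, e.g. 1 + exp(2*I*pi/3) + exp(-2*I*pi/3) = 0.)
Dimension check: dim(rho) = sum (mult * dim) = 1*1 + 3*1 + 3*1 + 1*1 + 0*1 + 3*1 = 11 = chi_rho(e) = 11.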